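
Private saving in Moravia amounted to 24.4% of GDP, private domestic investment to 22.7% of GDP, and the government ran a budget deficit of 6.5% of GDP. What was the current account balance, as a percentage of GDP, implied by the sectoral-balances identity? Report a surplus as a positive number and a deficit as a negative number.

By the sectoral-balances identity, CA = (S_private - I) + (T - G).
Private balance = 24.4 - 22.7 = 1.7
Government balance (T - G) = -6.5
CA = 1.7 + (-6.5) = -4.8

-4.8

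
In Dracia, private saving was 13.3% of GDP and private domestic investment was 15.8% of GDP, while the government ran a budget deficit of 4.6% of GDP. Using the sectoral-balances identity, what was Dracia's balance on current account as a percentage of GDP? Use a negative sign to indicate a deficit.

-7.1

By the sectoral-balances identity, CA = (S_private - I) + (T - G).
Private balance = 13.3 - 15.8 = -2.5
Government balance (T - G) = -4.6
CA = -2.5 + (-4.6) = -7.1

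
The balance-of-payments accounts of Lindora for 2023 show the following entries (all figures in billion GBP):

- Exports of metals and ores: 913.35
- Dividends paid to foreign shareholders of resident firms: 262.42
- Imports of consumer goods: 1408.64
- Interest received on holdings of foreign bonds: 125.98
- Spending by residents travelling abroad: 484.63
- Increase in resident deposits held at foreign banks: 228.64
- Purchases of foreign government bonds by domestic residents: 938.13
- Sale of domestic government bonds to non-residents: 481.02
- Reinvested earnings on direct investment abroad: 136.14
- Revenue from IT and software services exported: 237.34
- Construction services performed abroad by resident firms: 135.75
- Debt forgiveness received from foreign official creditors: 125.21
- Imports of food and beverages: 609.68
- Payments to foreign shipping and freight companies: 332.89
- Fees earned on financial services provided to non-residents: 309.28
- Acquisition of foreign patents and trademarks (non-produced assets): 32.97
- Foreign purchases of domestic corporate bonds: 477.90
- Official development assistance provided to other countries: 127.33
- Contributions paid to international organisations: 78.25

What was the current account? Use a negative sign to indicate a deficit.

-1446.00

Goods: 913.35 - 1408.64 - 609.68 = -1104.97
Services: 309.28 + 237.34 - 484.63 - 332.89 + 135.75 = -135.15
Primary income: 125.98 - 262.42 + 136.14 = -0.30
Secondary income: -78.25 - 127.33 = -205.58
Current account = (-1104.97) + (-135.15) + (-0.30) + (-205.58) = -1446.00
(Excluded from the current account — financial account: increase in resident deposits held at foreign banks 228.64, purchases of foreign government bonds by domestic residents 938.13, sale of domestic government bonds to non-residents 481.02, foreign purchases of domestic corporate bonds 477.90; capital account: debt forgiveness received from foreign official creditors 125.21, acquisition of foreign patents and trademarks (non-produced assets) 32.97.)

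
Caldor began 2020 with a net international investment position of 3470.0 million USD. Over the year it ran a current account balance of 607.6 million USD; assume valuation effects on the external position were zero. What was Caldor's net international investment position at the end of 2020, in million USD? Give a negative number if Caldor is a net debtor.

4077.6

With no valuation effects, change in NIIP = current account = 607.6
End-of-year NIIP = 3470.0 + 607.6 = 4077.6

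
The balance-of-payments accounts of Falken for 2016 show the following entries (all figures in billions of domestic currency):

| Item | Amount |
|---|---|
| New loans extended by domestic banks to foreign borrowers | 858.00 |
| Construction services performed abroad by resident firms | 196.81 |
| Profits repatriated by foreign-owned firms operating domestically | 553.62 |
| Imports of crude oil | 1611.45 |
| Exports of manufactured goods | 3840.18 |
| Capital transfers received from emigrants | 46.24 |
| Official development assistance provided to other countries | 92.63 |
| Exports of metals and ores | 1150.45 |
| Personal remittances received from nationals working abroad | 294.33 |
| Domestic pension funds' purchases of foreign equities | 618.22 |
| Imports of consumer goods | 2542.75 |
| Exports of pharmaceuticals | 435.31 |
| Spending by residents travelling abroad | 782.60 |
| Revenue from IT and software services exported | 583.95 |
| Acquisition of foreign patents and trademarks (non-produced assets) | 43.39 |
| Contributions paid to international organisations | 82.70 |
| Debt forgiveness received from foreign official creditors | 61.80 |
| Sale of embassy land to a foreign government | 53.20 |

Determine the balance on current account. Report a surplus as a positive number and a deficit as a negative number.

Goods: -2542.75 + 1150.45 - 1611.45 + 435.31 + 3840.18 = 1271.74
Services: 196.81 + 583.95 - 782.60 = -1.84
Primary income: -553.62
Secondary income: 294.33 - 92.63 - 82.70 = 119.00
Current account = 1271.74 + (-1.84) + (-553.62) + 119.00 = 835.28
(Excluded from the current account — financial account: new loans extended by domestic banks to foreign borrowers 858.00, domestic pension funds' purchases of foreign equities 618.22; capital account: capital transfers received from emigrants 46.24, acquisition of foreign patents and trademarks (non-produced assets) 43.39, debt forgiveness received from foreign official creditors 61.80, sale of embassy land to a foreign government 53.20.)

835.28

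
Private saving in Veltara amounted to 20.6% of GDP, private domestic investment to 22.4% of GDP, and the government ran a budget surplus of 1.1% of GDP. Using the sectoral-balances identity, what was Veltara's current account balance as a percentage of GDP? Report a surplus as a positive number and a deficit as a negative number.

By the sectoral-balances identity, CA = (S_private - I) + (T - G).
Private balance = 20.6 - 22.4 = -1.8
Government balance (T - G) = 1.1
CA = -1.8 + 1.1 = -0.7

-0.7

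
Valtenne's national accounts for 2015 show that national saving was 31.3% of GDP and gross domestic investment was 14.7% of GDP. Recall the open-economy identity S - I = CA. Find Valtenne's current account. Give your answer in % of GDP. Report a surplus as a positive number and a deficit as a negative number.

S - I = CA (net lending to the rest of the world).
CA = S - I = 31.3 - 14.7 = 16.6

16.6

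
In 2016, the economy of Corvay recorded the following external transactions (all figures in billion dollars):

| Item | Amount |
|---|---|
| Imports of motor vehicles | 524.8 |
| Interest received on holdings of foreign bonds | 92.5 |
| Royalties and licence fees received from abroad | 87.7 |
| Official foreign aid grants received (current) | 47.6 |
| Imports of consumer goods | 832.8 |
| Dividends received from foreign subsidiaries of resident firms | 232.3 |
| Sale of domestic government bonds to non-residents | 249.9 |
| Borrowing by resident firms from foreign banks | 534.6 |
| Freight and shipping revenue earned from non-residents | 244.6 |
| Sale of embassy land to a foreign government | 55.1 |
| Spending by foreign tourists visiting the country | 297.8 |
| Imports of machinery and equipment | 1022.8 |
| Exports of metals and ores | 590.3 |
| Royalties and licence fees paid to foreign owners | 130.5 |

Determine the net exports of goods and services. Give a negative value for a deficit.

-1290.5

Goods: -1022.8 - 524.8 - 832.8 + 590.3 = -1790.1
Services: 297.8 + 87.7 + 244.6 - 130.5 = 499.6
Trade balance = -1790.1 + 499.6 = -1290.5
(Excluded from the trade balance — primary income: interest received on holdings of foreign bonds 92.5, dividends received from foreign subsidiaries of resident firms 232.3; secondary income: official foreign aid grants received (current) 47.6; financial account: sale of domestic government bonds to non-residents 249.9, borrowing by resident firms from foreign banks 534.6; capital account: sale of embassy land to a foreign government 55.1.)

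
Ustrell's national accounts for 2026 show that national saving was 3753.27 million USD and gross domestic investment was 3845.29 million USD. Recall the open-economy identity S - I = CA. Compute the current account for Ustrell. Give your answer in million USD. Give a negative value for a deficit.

CA = S - I = 3753.27 - 3845.29 = -92.02

-92.02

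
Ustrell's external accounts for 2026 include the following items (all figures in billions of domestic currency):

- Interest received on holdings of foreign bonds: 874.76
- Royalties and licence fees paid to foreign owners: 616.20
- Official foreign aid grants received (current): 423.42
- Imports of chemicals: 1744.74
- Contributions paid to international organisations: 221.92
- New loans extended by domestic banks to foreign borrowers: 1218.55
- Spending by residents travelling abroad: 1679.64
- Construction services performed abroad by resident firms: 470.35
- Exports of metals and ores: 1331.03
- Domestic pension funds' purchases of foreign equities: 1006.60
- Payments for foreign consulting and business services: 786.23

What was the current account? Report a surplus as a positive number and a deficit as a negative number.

Goods: -1744.74 + 1331.03 = -413.71
Services: -786.23 - 616.20 - 1679.64 + 470.35 = -2611.72
Primary income: 874.76
Secondary income: 423.42 - 221.92 = 201.50
Current account = (-413.71) + (-2611.72) + 874.76 + 201.50 = -1949.17
(Excluded from the current account — financial account: new loans extended by domestic banks to foreign borrowers 1218.55, domestic pension funds' purchases of foreign equities 1006.60.)

-1949.17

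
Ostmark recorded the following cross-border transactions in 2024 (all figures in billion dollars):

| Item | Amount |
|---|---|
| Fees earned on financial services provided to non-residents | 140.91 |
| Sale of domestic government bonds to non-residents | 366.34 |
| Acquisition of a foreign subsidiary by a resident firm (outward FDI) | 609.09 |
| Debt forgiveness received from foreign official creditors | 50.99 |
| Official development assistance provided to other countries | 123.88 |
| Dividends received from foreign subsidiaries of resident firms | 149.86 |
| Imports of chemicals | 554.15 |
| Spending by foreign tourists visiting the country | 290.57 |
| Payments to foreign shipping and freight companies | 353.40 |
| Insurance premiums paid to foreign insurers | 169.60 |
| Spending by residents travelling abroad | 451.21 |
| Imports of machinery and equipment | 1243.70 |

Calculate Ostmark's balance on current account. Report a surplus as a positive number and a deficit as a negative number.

-2314.60

Goods: -1243.70 - 554.15 = -1797.85
Services: -353.40 - 451.21 - 169.60 + 290.57 + 140.91 = -542.73
Primary income: 149.86
Secondary income: -123.88
Current account = (-1797.85) + (-542.73) + 149.86 + (-123.88) = -2314.60
(Excluded from the current account — financial account: sale of domestic government bonds to non-residents 366.34, acquisition of a foreign subsidiary by a resident firm (outward FDI) 609.09; capital account: debt forgiveness received from foreign official creditors 50.99.)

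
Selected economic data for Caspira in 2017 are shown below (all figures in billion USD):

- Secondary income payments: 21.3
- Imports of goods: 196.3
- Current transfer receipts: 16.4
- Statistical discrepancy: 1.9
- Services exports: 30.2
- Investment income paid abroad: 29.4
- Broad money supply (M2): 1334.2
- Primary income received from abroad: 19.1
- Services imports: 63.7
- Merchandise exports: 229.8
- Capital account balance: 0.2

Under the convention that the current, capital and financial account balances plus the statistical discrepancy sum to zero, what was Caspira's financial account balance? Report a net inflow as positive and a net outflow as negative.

Goods balance = 229.8 - 196.3 = 33.5
Services balance = 30.2 - 63.7 = -33.5
Trade balance (goods + services) = 33.5 + (-33.5) = 0.0
Net primary income = 19.1 - 29.4 = -10.3
Net secondary income = 16.4 - 21.3 = -4.9
Current account = 0.0 + (-10.3) + (-4.9) = -15.2
Financial account = -(-15.2 + 0.2 + 1.9) = 13.1

13.1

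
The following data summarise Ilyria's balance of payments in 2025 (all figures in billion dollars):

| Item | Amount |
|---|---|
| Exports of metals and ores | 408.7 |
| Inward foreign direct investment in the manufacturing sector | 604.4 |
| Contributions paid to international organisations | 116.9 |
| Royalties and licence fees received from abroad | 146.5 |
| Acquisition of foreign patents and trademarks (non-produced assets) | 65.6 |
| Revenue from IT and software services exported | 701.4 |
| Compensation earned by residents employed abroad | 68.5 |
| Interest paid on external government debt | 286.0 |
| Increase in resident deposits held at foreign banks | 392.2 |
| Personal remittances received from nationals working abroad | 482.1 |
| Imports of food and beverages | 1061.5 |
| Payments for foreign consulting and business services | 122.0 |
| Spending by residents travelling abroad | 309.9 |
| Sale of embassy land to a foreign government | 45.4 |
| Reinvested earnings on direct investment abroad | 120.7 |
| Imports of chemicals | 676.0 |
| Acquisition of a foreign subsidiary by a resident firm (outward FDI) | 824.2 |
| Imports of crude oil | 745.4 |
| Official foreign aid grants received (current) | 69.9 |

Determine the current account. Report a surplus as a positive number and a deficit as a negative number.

Goods: -676.0 + 408.7 - 1061.5 - 745.4 = -2074.2
Services: 701.4 - 309.9 + 146.5 - 122.0 = 416.0
Primary income: 120.7 - 286.0 + 68.5 = -96.8
Secondary income: 482.1 + 69.9 - 116.9 = 435.1
Current account = (-2074.2) + 416.0 + (-96.8) + 435.1 = -1319.9
(Excluded from the current account — financial account: inward foreign direct investment in the manufacturing sector 604.4, increase in resident deposits held at foreign banks 392.2, acquisition of a foreign subsidiary by a resident firm (outward FDI) 824.2; capital account: acquisition of foreign patents and trademarks (non-produced assets) 65.6, sale of embassy land to a foreign government 45.4.)

-1319.9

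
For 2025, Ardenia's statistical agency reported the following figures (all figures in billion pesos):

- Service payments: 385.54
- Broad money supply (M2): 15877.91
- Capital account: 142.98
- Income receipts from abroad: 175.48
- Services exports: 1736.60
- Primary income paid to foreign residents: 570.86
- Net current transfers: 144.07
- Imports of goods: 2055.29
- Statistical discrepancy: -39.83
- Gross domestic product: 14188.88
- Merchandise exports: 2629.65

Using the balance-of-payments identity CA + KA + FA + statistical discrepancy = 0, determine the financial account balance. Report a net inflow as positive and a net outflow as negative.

-1777.26

Goods balance = 2629.65 - 2055.29 = 574.36
Services balance = 1736.60 - 385.54 = 1351.06
Trade balance (goods + services) = 574.36 + 1351.06 = 1925.42
Net primary income = 175.48 - 570.86 = -395.38
Net secondary income = 144.07
Current account = 1925.42 + (-395.38) + 144.07 = 1674.11
Financial account = -(1674.11 + 142.98 + (-39.83)) = -1777.26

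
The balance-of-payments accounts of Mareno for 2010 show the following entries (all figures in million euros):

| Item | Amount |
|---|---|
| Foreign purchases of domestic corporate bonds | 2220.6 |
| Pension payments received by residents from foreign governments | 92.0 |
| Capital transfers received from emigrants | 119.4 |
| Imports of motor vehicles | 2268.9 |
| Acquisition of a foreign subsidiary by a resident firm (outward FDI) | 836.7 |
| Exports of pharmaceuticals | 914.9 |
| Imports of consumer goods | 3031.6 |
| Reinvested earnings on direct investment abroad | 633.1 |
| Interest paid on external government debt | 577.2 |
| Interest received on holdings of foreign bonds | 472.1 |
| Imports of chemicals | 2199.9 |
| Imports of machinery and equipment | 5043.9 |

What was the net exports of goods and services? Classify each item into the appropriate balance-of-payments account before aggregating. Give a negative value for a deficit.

-11629.4

Goods: -2268.9 - 2199.9 + 914.9 - 5043.9 - 3031.6 = -11629.4
Trade balance = -11629.4 + 0.0 = -11629.4
(Excluded from the trade balance — financial account: foreign purchases of domestic corporate bonds 2220.6, acquisition of a foreign subsidiary by a resident firm (outward FDI) 836.7; secondary income: pension payments received by residents from foreign governments 92.0; capital account: capital transfers received from emigrants 119.4; primary income: reinvested earnings on direct investment abroad 633.1, interest paid on external government debt 577.2, interest received on holdings of foreign bonds 472.1.)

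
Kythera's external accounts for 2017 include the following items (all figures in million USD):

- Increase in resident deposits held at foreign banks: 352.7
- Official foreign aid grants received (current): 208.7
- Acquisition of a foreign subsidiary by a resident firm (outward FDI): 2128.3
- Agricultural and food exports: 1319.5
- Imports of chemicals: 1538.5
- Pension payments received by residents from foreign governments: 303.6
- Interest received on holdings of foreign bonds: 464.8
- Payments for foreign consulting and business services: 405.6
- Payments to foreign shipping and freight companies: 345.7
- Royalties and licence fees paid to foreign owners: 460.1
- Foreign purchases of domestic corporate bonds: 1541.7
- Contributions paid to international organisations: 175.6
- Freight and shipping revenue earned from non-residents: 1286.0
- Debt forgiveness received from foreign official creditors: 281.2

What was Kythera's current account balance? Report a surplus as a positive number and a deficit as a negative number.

657.1

Goods: 1319.5 - 1538.5 = -219.0
Services: -405.6 - 345.7 + 1286.0 - 460.1 = 74.6
Primary income: 464.8
Secondary income: 303.6 + 208.7 - 175.6 = 336.7
Current account = (-219.0) + 74.6 + 464.8 + 336.7 = 657.1
(Excluded from the current account — financial account: increase in resident deposits held at foreign banks 352.7, acquisition of a foreign subsidiary by a resident firm (outward FDI) 2128.3, foreign purchases of domestic corporate bonds 1541.7; capital account: debt forgiveness received from foreign official creditors 281.2.)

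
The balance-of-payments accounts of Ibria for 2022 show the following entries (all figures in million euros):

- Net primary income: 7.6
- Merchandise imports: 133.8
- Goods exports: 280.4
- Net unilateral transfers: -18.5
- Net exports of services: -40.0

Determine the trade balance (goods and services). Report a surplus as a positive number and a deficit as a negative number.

106.6

Goods balance = 280.4 - 133.8 = 146.6
Services balance = -40.0
Trade balance (goods + services) = 146.6 + (-40.0) = 106.6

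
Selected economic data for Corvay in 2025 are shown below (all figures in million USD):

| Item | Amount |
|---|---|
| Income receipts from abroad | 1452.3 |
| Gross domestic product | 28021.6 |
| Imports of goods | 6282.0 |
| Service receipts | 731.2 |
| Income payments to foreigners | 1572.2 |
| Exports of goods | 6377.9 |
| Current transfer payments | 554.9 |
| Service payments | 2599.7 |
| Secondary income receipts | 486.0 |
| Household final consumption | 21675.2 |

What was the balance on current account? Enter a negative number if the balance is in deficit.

Goods balance = 6377.9 - 6282.0 = 95.9
Services balance = 731.2 - 2599.7 = -1868.5
Trade balance (goods + services) = 95.9 + (-1868.5) = -1772.6
Net primary income = 1452.3 - 1572.2 = -119.9
Net secondary income = 486.0 - 554.9 = -68.9
Current account = -1772.6 + (-119.9) + (-68.9) = -1961.4

-1961.4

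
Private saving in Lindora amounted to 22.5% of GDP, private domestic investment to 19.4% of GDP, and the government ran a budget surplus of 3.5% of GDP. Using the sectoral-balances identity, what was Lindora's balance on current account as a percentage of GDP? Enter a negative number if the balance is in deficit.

By the sectoral-balances identity, CA = (S_private - I) + (T - G).
Private balance = 22.5 - 19.4 = 3.1
Government balance (T - G) = 3.5
CA = 3.1 + 3.5 = 6.6

6.6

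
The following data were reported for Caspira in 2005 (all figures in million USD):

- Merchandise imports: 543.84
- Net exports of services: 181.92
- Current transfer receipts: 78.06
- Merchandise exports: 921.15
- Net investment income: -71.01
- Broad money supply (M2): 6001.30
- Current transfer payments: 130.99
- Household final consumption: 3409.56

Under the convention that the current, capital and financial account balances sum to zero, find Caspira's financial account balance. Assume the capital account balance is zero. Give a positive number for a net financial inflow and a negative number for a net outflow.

-435.29

Goods balance = 921.15 - 543.84 = 377.31
Services balance = 181.92
Trade balance (goods + services) = 377.31 + 181.92 = 559.23
Net primary income = -71.01
Net secondary income = 78.06 - 130.99 = -52.93
Current account = 559.23 + (-71.01) + (-52.93) = 435.29
Financial account = -(435.29) = -435.29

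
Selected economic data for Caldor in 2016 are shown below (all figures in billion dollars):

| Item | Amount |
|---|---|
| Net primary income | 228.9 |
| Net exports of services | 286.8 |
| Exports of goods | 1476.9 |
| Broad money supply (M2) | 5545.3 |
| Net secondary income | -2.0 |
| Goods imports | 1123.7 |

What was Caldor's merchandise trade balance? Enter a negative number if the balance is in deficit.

Goods balance = 1476.9 - 1123.7 = 353.2

353.2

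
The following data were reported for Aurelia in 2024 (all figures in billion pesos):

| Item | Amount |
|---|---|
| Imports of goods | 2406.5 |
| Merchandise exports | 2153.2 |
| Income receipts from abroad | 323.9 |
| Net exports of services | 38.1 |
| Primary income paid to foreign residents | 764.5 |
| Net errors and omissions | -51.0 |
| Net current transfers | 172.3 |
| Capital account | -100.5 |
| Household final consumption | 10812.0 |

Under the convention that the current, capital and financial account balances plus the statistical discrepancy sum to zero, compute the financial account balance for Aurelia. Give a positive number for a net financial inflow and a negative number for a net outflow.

635.0

Goods balance = 2153.2 - 2406.5 = -253.3
Services balance = 38.1
Trade balance (goods + services) = -253.3 + 38.1 = -215.2
Net primary income = 323.9 - 764.5 = -440.6
Net secondary income = 172.3
Current account = -215.2 + (-440.6) + 172.3 = -483.5
Financial account = -(-483.5 + (-100.5) + (-51.0)) = 635.0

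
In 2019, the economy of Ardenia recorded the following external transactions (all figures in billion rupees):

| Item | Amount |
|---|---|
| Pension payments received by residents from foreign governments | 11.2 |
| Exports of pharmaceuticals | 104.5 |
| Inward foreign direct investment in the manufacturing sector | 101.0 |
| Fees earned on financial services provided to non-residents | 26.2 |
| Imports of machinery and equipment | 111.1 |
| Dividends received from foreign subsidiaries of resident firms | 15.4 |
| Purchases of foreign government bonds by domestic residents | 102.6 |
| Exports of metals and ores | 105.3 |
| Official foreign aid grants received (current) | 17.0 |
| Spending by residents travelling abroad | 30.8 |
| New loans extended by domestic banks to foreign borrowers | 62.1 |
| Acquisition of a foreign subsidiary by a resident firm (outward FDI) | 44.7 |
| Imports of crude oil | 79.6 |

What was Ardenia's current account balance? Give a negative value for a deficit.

Goods: -79.6 - 111.1 + 104.5 + 105.3 = 19.1
Services: 26.2 - 30.8 = -4.6
Primary income: 15.4
Secondary income: 17.0 + 11.2 = 28.2
Current account = 19.1 + (-4.6) + 15.4 + 28.2 = 58.1
(Excluded from the current account — financial account: inward foreign direct investment in the manufacturing sector 101.0, purchases of foreign government bonds by domestic residents 102.6, new loans extended by domestic banks to foreign borrowers 62.1, acquisition of a foreign subsidiary by a resident firm (outward FDI) 44.7.)

58.1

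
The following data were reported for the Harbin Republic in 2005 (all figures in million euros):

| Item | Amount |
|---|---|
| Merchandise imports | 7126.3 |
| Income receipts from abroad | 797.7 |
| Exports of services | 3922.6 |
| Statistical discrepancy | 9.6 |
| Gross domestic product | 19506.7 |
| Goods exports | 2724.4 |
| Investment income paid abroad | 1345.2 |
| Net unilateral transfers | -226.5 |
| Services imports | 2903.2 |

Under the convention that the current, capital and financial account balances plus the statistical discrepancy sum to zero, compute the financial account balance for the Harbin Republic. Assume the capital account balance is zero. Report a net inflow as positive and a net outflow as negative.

Goods balance = 2724.4 - 7126.3 = -4401.9
Services balance = 3922.6 - 2903.2 = 1019.4
Trade balance (goods + services) = -4401.9 + 1019.4 = -3382.5
Net primary income = 797.7 - 1345.2 = -547.5
Net secondary income = -226.5
Current account = -3382.5 + (-547.5) + (-226.5) = -4156.5
Financial account = -(-4156.5 + 9.6) = 4146.9

4146.9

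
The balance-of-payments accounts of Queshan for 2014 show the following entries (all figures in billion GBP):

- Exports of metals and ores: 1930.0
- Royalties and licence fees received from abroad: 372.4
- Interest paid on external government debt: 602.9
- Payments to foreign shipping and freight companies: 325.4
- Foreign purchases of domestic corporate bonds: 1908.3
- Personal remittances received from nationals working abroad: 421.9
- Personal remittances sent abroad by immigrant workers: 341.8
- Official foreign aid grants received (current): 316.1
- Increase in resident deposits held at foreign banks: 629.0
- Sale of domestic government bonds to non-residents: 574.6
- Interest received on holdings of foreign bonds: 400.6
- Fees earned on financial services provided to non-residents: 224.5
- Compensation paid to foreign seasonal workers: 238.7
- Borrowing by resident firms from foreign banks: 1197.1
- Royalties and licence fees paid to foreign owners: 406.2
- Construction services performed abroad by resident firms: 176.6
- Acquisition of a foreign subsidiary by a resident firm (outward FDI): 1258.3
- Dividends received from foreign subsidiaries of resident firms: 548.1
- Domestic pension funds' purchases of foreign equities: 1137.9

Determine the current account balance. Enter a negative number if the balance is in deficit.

Goods: 1930.0
Services: 176.6 + 224.5 + 372.4 - 325.4 - 406.2 = 41.9
Primary income: -602.9 + 400.6 + 548.1 - 238.7 = 107.1
Secondary income: 316.1 - 341.8 + 421.9 = 396.2
Current account = 1930.0 + 41.9 + 107.1 + 396.2 = 2475.2
(Excluded from the current account — financial account: foreign purchases of domestic corporate bonds 1908.3, increase in resident deposits held at foreign banks 629.0, sale of domestic government bonds to non-residents 574.6, borrowing by resident firms from foreign banks 1197.1, acquisition of a foreign subsidiary by a resident firm (outward FDI) 1258.3, domestic pension funds' purchases of foreign equities 1137.9.)

2475.2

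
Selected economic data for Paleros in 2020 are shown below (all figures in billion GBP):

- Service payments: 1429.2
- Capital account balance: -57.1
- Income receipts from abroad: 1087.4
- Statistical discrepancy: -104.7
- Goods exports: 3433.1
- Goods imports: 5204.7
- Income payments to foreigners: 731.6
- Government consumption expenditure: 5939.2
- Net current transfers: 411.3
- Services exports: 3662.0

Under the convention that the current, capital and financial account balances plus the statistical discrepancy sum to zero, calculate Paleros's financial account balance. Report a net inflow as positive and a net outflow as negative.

-1066.5

Goods balance = 3433.1 - 5204.7 = -1771.6
Services balance = 3662.0 - 1429.2 = 2232.8
Trade balance (goods + services) = -1771.6 + 2232.8 = 461.2
Net primary income = 1087.4 - 731.6 = 355.8
Net secondary income = 411.3
Current account = 461.2 + 355.8 + 411.3 = 1228.3
Financial account = -(1228.3 + (-57.1) + (-104.7)) = -1066.5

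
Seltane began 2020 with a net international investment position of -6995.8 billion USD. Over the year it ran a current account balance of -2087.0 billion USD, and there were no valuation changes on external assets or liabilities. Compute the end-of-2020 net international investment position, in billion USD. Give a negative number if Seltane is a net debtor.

-9082.8

With no valuation effects, change in NIIP = current account = -2087.0
End-of-year NIIP = -6995.8 + (-2087.0) = -9082.8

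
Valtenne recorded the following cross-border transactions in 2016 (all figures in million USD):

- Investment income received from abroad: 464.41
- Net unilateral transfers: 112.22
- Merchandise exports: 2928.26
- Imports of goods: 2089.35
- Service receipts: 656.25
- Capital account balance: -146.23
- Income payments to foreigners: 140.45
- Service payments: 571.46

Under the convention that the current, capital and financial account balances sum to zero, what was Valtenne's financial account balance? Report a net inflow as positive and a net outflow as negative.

-1213.65

Goods balance = 2928.26 - 2089.35 = 838.91
Services balance = 656.25 - 571.46 = 84.79
Trade balance (goods + services) = 838.91 + 84.79 = 923.70
Net primary income = 464.41 - 140.45 = 323.96
Net secondary income = 112.22
Current account = 923.70 + 323.96 + 112.22 = 1359.88
Financial account = -(1359.88 + (-146.23)) = -1213.65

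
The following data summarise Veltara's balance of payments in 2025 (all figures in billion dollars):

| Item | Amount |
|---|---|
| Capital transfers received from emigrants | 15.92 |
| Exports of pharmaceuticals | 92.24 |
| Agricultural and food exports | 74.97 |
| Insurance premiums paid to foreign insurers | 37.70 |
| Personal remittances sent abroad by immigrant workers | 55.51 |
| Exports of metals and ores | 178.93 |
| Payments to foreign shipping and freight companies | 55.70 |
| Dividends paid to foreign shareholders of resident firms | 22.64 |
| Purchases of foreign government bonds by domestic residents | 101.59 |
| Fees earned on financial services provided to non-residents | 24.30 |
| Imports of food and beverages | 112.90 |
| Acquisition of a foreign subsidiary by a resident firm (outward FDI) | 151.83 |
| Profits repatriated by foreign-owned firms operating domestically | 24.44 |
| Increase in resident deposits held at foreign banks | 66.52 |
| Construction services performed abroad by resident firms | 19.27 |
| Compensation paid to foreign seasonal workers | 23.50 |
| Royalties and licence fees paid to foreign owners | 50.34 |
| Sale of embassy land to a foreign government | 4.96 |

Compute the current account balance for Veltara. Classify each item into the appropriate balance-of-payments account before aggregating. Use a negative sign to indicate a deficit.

6.98

Goods: 92.24 - 112.90 + 74.97 + 178.93 = 233.24
Services: -55.70 - 50.34 - 37.70 + 24.30 + 19.27 = -100.17
Primary income: -23.50 - 24.44 - 22.64 = -70.58
Secondary income: -55.51
Current account = 233.24 + (-100.17) + (-70.58) + (-55.51) = 6.98
(Excluded from the current account — capital account: capital transfers received from emigrants 15.92, sale of embassy land to a foreign government 4.96; financial account: purchases of foreign government bonds by domestic residents 101.59, acquisition of a foreign subsidiary by a resident firm (outward FDI) 151.83, increase in resident deposits held at foreign banks 66.52.)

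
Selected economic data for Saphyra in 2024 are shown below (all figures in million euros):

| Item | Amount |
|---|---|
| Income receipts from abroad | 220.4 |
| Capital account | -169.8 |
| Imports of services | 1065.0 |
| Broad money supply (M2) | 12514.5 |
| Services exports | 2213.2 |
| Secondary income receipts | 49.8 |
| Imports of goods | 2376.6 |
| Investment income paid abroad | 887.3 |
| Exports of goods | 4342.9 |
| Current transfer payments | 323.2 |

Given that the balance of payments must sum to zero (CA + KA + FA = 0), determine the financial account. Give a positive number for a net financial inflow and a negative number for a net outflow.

-2004.4

Goods balance = 4342.9 - 2376.6 = 1966.3
Services balance = 2213.2 - 1065.0 = 1148.2
Trade balance (goods + services) = 1966.3 + 1148.2 = 3114.5
Net primary income = 220.4 - 887.3 = -666.9
Net secondary income = 49.8 - 323.2 = -273.4
Current account = 3114.5 + (-666.9) + (-273.4) = 2174.2
Financial account = -(2174.2 + (-169.8)) = -2004.4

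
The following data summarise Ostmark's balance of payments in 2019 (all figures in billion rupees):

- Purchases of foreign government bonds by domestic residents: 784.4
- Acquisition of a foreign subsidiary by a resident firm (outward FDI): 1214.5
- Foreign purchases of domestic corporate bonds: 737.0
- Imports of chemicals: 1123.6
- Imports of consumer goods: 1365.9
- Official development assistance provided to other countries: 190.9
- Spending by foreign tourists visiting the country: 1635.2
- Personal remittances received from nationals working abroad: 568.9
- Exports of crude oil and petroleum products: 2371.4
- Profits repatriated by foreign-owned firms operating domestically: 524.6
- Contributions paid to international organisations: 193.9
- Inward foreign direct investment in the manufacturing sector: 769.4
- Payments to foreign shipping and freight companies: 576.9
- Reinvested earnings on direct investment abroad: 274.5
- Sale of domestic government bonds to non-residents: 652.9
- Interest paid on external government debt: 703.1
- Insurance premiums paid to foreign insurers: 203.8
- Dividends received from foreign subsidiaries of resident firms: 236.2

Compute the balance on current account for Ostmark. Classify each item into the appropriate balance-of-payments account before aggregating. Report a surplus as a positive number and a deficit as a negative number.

Goods: 2371.4 - 1123.6 - 1365.9 = -118.1
Services: 1635.2 - 576.9 - 203.8 = 854.5
Primary income: 274.5 + 236.2 - 524.6 - 703.1 = -717.0
Secondary income: -193.9 - 190.9 + 568.9 = 184.1
Current account = (-118.1) + 854.5 + (-717.0) + 184.1 = 203.5
(Excluded from the current account — financial account: purchases of foreign government bonds by domestic residents 784.4, acquisition of a foreign subsidiary by a resident firm (outward FDI) 1214.5, foreign purchases of domestic corporate bonds 737.0, inward foreign direct investment in the manufacturing sector 769.4, sale of domestic government bonds to non-residents 652.9.)

203.5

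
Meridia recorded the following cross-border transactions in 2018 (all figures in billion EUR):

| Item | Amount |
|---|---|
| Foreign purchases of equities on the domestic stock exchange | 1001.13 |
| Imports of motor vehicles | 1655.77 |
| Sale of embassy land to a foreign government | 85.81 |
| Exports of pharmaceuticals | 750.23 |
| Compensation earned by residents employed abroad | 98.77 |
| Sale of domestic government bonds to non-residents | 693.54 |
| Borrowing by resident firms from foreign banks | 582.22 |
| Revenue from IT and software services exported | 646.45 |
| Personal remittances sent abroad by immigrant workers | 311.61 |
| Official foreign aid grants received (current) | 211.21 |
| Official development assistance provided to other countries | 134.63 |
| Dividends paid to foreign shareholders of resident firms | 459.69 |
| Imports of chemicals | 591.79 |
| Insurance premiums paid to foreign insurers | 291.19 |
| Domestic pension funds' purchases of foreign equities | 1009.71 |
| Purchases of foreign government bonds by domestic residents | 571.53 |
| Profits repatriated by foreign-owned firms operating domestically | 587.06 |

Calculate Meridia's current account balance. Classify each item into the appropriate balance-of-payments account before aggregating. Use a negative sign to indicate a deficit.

Goods: -1655.77 - 591.79 + 750.23 = -1497.33
Services: -291.19 + 646.45 = 355.26
Primary income: -459.69 - 587.06 + 98.77 = -947.98
Secondary income: -311.61 - 134.63 + 211.21 = -235.03
Current account = (-1497.33) + 355.26 + (-947.98) + (-235.03) = -2325.08
(Excluded from the current account — financial account: foreign purchases of equities on the domestic stock exchange 1001.13, sale of domestic government bonds to non-residents 693.54, borrowing by resident firms from foreign banks 582.22, domestic pension funds' purchases of foreign equities 1009.71, purchases of foreign government bonds by domestic residents 571.53; capital account: sale of embassy land to a foreign government 85.81.)

-2325.08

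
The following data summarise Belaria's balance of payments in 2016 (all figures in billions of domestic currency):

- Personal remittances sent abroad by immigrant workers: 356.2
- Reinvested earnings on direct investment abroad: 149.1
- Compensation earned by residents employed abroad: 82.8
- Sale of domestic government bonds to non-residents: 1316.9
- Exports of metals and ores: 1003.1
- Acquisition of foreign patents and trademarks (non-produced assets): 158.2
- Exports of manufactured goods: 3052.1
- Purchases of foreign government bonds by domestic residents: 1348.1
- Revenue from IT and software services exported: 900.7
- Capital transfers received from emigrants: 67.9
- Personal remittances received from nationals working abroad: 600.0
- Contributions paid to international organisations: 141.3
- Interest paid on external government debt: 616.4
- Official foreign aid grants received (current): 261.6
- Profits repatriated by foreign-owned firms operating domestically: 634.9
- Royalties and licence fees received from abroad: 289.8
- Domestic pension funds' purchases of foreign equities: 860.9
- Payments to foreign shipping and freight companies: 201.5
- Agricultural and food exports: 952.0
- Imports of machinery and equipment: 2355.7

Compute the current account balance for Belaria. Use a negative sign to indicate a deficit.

Goods: 3052.1 - 2355.7 + 1003.1 + 952.0 = 2651.5
Services: -201.5 + 900.7 + 289.8 = 989.0
Primary income: -634.9 + 82.8 + 149.1 - 616.4 = -1019.4
Secondary income: 600.0 + 261.6 - 356.2 - 141.3 = 364.1
Current account = 2651.5 + 989.0 + (-1019.4) + 364.1 = 2985.2
(Excluded from the current account — financial account: sale of domestic government bonds to non-residents 1316.9, purchases of foreign government bonds by domestic residents 1348.1, domestic pension funds' purchases of foreign equities 860.9; capital account: acquisition of foreign patents and trademarks (non-produced assets) 158.2, capital transfers received from emigrants 67.9.)

2985.2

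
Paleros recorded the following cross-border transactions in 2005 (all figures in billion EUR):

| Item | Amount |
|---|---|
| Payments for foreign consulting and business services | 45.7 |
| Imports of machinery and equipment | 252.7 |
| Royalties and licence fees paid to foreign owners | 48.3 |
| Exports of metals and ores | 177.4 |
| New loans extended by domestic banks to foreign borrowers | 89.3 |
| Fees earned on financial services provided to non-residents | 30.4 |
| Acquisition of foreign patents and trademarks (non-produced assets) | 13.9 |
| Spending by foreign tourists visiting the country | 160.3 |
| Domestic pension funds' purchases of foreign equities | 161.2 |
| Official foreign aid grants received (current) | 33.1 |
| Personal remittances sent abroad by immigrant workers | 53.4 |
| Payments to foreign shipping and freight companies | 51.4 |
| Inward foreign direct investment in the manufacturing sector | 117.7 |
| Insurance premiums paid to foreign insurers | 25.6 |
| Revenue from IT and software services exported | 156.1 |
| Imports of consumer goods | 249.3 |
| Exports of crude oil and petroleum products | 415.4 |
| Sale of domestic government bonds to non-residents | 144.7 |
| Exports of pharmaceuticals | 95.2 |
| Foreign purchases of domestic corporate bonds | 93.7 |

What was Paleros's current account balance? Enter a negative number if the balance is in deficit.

341.5

Goods: 177.4 - 252.7 + 415.4 - 249.3 + 95.2 = 186.0
Services: -45.7 + 156.1 - 48.3 + 30.4 - 51.4 + 160.3 - 25.6 = 175.8
Secondary income: 33.1 - 53.4 = -20.3
Current account = 186.0 + 175.8 + (-20.3) = 341.5
(Excluded from the current account — financial account: new loans extended by domestic banks to foreign borrowers 89.3, domestic pension funds' purchases of foreign equities 161.2, inward foreign direct investment in the manufacturing sector 117.7, sale of domestic government bonds to non-residents 144.7, foreign purchases of domestic corporate bonds 93.7; capital account: acquisition of foreign patents and trademarks (non-produced assets) 13.9.)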